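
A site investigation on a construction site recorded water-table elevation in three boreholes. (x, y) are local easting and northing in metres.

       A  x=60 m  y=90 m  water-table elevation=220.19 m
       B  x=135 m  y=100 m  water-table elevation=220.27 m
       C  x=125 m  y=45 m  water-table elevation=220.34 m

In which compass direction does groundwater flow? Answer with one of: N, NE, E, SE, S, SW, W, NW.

NW

With h = a·x + b·y + c and A as origin, the differences give:
  75·a + 10·b = +0.08
  65·a + (-45)·b = +0.15
Eliminate b (×(-45) and ×10, subtract): -4025·a = -5.100 → a = ∂h/∂x = +0.001267
Back-substitute: b = ∂h/∂y = -0.001503.
Flow = −∇h = (-0.001267 east, +0.001503 north), which points northwest.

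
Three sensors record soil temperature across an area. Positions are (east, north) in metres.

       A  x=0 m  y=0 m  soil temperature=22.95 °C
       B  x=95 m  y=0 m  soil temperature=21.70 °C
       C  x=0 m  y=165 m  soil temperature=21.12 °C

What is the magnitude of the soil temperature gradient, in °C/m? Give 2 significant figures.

∂T/∂x = (21.70 − 22.95) / (95 − 0) = -0.01316
∂T/∂y = (21.12 − 22.95) / (165 − 0) = -0.01109
|∇f| = √(-0.01316² + -0.01109²) = 0.01721 °C/m

0.017 °C/m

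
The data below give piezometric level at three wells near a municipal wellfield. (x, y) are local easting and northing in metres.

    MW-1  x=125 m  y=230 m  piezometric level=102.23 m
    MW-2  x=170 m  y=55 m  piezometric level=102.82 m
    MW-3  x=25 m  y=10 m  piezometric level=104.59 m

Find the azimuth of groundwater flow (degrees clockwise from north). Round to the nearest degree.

060°

Differences from MW-1: to MW-2 (Δx, Δy, Δh) = (45, -175, +0.59); to MW-3 = (-100, -220, +2.36).
Determinant of the coordinate differences = 45·(-220) − (-100)·(-175) = -27400.
∂h/∂x = [(+0.59)·(-220) − (+2.36)·(-175)] / -27400 = -0.01034
∂h/∂y = [45·(+2.36) − (-100)·(+0.59)] / -27400 = -0.006029
Flow direction (−∇h) has components (+0.01034 E, +0.006029 N).
Azimuth = atan2(E, N) = atan2(+0.01034, +0.006029) = 59.7° ≈ 060°.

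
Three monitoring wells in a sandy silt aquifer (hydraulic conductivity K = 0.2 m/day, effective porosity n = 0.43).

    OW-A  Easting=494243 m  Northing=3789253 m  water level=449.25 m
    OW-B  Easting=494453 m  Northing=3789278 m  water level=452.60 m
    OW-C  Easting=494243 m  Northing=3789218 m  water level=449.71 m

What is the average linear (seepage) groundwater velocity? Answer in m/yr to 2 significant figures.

With h = a·x + b·y + c and OW-A as origin, the differences give:
  210·a + 25·b = +3.35
  0·a + (-35)·b = +0.46
Eliminate b (×(-35) and ×25, subtract): -7350·a = -128.750 → a = ∂h/∂x = +0.01752
Back-substitute: b = ∂h/∂y = -0.01314.
|∇h| = √(0.01752² + -0.01314²) = 0.0219
Seepage velocity v = K·i/n = 0.2 × 0.0219 / 0.43 = 0.01019 m/day = 3.722 m/yr.

3.7 m/yr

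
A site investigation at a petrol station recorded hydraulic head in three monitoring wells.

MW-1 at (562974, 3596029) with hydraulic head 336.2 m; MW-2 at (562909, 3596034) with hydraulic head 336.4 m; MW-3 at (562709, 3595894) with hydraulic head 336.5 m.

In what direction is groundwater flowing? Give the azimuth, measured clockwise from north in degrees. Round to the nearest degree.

Taking MW-1 as reference: MW-2−MW-1 = (-65, 5, +0.2); MW-3−MW-1 = (-265, -135, +0.3).
Determinant of the coordinate differences = (-65)·(-135) − (-265)·5 = 10100.
∂h/∂x = [(+0.2)·(-135) − (+0.3)·5] / 10100 = -0.002822
∂h/∂y = [(-65)·(+0.3) − (-265)·(+0.2)] / 10100 = +0.003317
Flow direction (−∇h) has components (+0.002822 E, -0.003317 N).
Azimuth = atan2(E, N) = atan2(+0.002822, -0.003317) = 139.6° ≈ 140°.

140°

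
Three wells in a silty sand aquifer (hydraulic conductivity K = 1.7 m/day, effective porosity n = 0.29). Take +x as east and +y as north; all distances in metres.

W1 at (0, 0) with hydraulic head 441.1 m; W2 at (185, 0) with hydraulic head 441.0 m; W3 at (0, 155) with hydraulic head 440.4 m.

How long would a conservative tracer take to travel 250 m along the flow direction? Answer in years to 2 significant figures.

∂h/∂x = (441.0 − 441.1) / (185 − 0) = -0.0005405
∂h/∂y = (440.4 − 441.1) / (155 − 0) = -0.004516
|∇h| = √(-0.0005405² + -0.004516²) = 0.004548
Seepage velocity v = K·i/n = 1.7 × 0.004548 / 0.29 = 0.02666 m/day.
t = 250 / 0.02666 = 9377 days = 25.7 years.

26 years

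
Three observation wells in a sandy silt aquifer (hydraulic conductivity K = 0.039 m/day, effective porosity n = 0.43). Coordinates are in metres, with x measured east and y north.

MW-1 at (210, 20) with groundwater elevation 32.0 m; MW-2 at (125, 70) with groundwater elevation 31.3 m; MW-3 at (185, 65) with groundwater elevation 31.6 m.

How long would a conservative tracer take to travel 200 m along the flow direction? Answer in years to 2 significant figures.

With h = a·x + b·y + c and MW-1 as origin, the differences give:
  (-85)·a + 50·b = -0.7
  (-25)·a + 45·b = -0.4
Eliminate b (×45 and ×50, subtract): -2575·a = -11.50 → a = ∂h/∂x = +0.004466
Back-substitute: b = ∂h/∂y = -0.006408.
|∇h| = √(0.004466² + -0.006408²) = 0.007811
Seepage velocity v = K·i/n = 0.039 × 0.007811 / 0.43 = 0.0007084 m/day.
t = 200 / 0.0007084 = 2.823e+05 days = 773 years.

770 years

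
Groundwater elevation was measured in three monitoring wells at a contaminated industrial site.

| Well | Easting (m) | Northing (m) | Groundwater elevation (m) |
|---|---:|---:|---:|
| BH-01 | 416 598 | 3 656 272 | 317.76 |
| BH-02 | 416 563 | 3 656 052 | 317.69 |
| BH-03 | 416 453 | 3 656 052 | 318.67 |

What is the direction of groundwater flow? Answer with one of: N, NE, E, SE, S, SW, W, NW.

E

Three-point gradient (reference BH-01): Δ to BH-02 = (-35, -220, -0.07), Δ to BH-03 = (-145, -220, +0.91).
∂h/∂x = -0.008909, ∂h/∂y = +0.001736 (det = -24200).
Flow = −∇h = (+0.008909 east, -0.001736 north), which points east.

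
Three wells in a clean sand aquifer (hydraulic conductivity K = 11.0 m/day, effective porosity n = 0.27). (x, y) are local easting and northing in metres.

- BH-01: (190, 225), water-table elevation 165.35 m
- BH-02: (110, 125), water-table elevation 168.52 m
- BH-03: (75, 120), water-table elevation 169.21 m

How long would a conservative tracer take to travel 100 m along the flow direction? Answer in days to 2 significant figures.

With h = a·x + b·y + c and BH-01 as origin, the differences give:
  (-80)·a + (-100)·b = +3.17
  (-115)·a + (-105)·b = +3.86
Eliminate b (×(-105) and ×(-100), subtract): -3100·a = 53.150 → a = ∂h/∂x = -0.01715
Back-substitute: b = ∂h/∂y = -0.01798.
|∇h| = √(-0.01715² + -0.01798²) = 0.02485
Seepage velocity v = K·i/n = 11.0 × 0.02485 / 0.27 = 1.012 m/day.
t = 100 / 1.012 = 98.81 days.

99 days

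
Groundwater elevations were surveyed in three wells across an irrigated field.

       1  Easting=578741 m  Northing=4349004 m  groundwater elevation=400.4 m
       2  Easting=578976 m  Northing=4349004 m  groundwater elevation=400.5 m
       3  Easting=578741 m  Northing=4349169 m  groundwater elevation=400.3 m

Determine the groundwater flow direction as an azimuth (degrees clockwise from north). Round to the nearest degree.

325°

∂h/∂x = (400.5 − 400.4) / (578976 − 578741) = +0.0004255
∂h/∂y = (400.3 − 400.4) / (4349169 − 4349004) = -0.0006061
Flow direction (−∇h) has components (-0.0004255 E, +0.0006061 N).
Azimuth = atan2(E, N) = atan2(-0.0004255, +0.0006061) = 324.9° ≈ 325°.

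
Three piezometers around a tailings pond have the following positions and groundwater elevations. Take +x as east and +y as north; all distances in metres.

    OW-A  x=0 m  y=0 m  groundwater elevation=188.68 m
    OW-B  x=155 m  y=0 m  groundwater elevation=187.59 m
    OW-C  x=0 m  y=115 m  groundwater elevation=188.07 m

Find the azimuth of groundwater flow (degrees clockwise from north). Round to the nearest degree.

053°

∂h/∂x = (187.59 − 188.68) / (155 − 0) = -0.007032
∂h/∂y = (188.07 − 188.68) / (115 − 0) = -0.005304
Flow direction (−∇h) has components (+0.007032 E, +0.005304 N).
Azimuth = atan2(E, N) = atan2(+0.007032, +0.005304) = 53.0° ≈ 053°.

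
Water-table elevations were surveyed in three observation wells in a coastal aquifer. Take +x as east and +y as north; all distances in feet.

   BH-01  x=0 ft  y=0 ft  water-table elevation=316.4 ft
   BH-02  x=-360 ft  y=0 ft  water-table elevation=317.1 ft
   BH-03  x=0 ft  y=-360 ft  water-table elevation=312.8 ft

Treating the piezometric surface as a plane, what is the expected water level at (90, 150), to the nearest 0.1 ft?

∂h/∂x = (317.1 − 316.4) / (-360 − 0) = -0.001944
∂h/∂y = (312.8 − 316.4) / (-360 − 0) = +0.010000
h(90, 150) = 316.4 + (-0.001944)·(90) + (+0.010000)·(150) = 316.4 -0.175 +1.500 = 317.725 ft.

317.7 ft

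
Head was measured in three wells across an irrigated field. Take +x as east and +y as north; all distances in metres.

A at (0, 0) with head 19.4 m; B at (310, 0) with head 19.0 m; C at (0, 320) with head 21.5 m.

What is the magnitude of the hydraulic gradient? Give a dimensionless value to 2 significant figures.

0.0067

∂h/∂x = (19.0 − 19.4) / (310 − 0) = -0.001290
∂h/∂y = (21.5 − 19.4) / (320 − 0) = +0.006563
|∇h| = √(-0.001290² + 0.006563²) = 0.006689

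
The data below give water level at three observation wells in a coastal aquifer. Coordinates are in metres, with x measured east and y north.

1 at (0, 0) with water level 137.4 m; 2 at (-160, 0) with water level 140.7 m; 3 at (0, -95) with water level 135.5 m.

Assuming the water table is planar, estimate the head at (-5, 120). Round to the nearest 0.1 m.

∂h/∂x = (140.7 − 137.4) / (-160 − 0) = -0.02062
∂h/∂y = (135.5 − 137.4) / (-95 − 0) = +0.02000
h(-5, 120) = 137.4 + (-0.02062)·(-5) + (+0.02000)·(120) = 137.4 +0.103 +2.400 = 139.903 m.

139.9 m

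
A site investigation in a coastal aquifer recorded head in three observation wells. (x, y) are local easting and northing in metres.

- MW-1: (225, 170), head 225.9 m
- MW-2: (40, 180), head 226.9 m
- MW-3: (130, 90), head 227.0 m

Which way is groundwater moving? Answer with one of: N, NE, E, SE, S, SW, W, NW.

Three-point gradient (reference MW-1): Δ to MW-2 = (-185, 10, +1.0), Δ to MW-3 = (-95, -80, +1.1).
∂h/∂x = -0.005778, ∂h/∂y = -0.006889 (det = 15750).
Flow = −∇h = (+0.005778 east, +0.006889 north), which points northeast.

NE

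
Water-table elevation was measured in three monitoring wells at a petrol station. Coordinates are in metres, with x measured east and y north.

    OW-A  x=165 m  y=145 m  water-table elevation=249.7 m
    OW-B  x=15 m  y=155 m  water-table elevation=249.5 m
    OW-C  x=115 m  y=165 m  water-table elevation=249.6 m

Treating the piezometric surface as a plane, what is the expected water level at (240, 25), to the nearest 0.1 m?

250.0 m

Taking OW-A as reference: OW-B−OW-A = (-150, 10, -0.2); OW-C−OW-A = (-50, 20, -0.1).
Solve a·Δx + b·Δy = Δh: det = (-150)·20 − (-50)·10 = -2500.
∂h/∂x = [(-0.2)·20 − (-0.1)·10] / -2500 = +0.001200
∂h/∂y = [(-150)·(-0.1) − (-50)·(-0.2)] / -2500 = -0.002000
h(240, 25) = 249.7 + (+0.001200)·(75) + (-0.002000)·(-120) = 249.7 +0.090 +0.240 = 250.030 m.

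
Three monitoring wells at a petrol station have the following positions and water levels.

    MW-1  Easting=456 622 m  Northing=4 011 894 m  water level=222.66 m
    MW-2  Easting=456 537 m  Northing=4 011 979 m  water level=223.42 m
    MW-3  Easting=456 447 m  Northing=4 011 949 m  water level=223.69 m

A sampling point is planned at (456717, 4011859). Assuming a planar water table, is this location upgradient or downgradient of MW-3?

downgradient

Taking MW-1 as reference: MW-2−MW-1 = (-85, 85, +0.76); MW-3−MW-1 = (-175, 55, +1.03).
Solve a·Δx + b·Δy = Δh: det = (-85)·55 − (-175)·85 = 10200.
∂h/∂x = [(+0.76)·55 − (+1.03)·85] / 10200 = -0.004485
∂h/∂y = [(-85)·(+1.03) − (-175)·(+0.76)] / 10200 = +0.004456
Head at (456717, 4011859) = 222.66 + (-0.004485)·(95) + (+0.004456)·(-35) = 222.08 m.
That is lower than the 223.69 m at MW-3, so the point is downgradient.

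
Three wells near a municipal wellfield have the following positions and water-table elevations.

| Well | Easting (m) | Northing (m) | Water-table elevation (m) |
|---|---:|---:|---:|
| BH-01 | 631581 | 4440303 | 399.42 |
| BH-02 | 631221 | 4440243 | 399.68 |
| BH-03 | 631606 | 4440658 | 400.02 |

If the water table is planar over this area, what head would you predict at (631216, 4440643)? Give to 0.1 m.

400.4 m

With h = a·x + b·y + c and BH-01 as origin, the differences give:
  (-360)·a + (-60)·b = +0.26
  25·a + 355·b = +0.60
Eliminate b (×355 and ×(-60), subtract): -126300·a = 128.300 → a = ∂h/∂x = -0.001016
Back-substitute: b = ∂h/∂y = +0.001762.
h(631216, 4440643) = 399.42 + (-0.001016)·(-365) + (+0.001762)·(340) = 399.42 +0.371 +0.599 = 400.390 m.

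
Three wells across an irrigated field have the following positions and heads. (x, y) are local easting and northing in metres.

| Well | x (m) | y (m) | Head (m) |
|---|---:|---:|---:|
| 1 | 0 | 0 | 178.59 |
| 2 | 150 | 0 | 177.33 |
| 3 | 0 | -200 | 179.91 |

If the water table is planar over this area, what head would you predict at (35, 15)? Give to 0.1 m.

∂h/∂x = (177.33 − 178.59) / (150 − 0) = -0.008400
∂h/∂y = (179.91 − 178.59) / (-200 − 0) = -0.006600
h(35, 15) = 178.59 + (-0.008400)·(35) + (-0.006600)·(15) = 178.59 -0.294 -0.099 = 178.197 m.

178.2 m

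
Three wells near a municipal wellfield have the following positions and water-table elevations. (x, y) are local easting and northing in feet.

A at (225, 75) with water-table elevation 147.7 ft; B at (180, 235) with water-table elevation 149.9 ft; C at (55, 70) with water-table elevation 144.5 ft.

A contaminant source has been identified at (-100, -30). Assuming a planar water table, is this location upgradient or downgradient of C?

downgradient

Taking A as reference: B−A = (-45, 160, +2.2); C−A = (-170, -5, -3.2).
Solve a·Δx + b·Δy = Δh: det = (-45)·(-5) − (-170)·160 = 27425.
∂h/∂x = [(+2.2)·(-5) − (-3.2)·160] / 27425 = +0.01827
∂h/∂y = [(-45)·(-3.2) − (-170)·(+2.2)] / 27425 = +0.01889
Head at (-100, -30) = 147.7 + (+0.01827)·(-325) + (+0.01889)·(-105) = 139.78 ft.
That is lower than the 144.5 ft at C, so the point is downgradient.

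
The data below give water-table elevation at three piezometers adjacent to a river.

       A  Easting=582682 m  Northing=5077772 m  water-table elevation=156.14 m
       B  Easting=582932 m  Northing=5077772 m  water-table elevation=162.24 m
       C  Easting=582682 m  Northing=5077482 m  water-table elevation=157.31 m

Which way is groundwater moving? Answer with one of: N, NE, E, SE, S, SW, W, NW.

W

∂h/∂x = (162.24 − 156.14) / (582932 − 582682) = +0.02440
∂h/∂y = (157.31 − 156.14) / (5077482 − 5077772) = -0.004034
Flow = −∇h = (-0.02440 east, +0.004034 north), which points west.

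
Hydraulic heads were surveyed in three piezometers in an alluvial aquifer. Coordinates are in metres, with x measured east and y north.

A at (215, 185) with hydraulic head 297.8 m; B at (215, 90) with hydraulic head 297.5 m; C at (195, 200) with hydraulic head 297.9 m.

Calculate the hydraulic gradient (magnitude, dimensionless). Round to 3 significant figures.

0.00411

Taking A as reference: B−A = (0, -95, -0.3); C−A = (-20, 15, +0.1).
Determinant of the coordinate differences = 0·15 − (-20)·(-95) = -1900.
∂h/∂x = [(-0.3)·15 − (+0.1)·(-95)] / -1900 = -0.002632
∂h/∂y = [0·(+0.1) − (-20)·(-0.3)] / -1900 = +0.003158
|∇h| = √(-0.002632² + 0.003158²) = 0.004111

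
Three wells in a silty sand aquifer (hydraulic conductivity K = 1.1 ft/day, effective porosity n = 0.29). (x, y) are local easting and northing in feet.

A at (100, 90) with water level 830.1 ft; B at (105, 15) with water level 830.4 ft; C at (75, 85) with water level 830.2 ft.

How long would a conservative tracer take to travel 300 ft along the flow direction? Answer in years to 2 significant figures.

Differences from A: to B (Δx, Δy, Δh) = (5, -75, +0.3); to C = (-25, -5, +0.1).
Determinant of the coordinate differences = 5·(-5) − (-25)·(-75) = -1900.
∂h/∂x = [(+0.3)·(-5) − (+0.1)·(-75)] / -1900 = -0.003158
∂h/∂y = [5·(+0.1) − (-25)·(+0.3)] / -1900 = -0.004211
|∇h| = √(-0.003158² + -0.004211²) = 0.005264
Seepage velocity v = K·i/n = 1.1 × 0.005264 / 0.29 = 0.01997 ft/day.
t = 300 / 0.01997 = 1.502e+04 days = 41.1 years.

41 years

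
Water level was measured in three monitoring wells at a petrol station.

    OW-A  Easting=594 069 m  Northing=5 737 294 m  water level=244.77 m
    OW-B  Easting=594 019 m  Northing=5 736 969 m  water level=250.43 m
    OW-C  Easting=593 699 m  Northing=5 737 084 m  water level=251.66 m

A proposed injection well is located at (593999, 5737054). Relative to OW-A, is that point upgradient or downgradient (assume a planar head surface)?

upgradient

Taking OW-A as reference: OW-B−OW-A = (-50, -325, +5.66); OW-C−OW-A = (-370, -210, +6.89).
Solve a·Δx + b·Δy = Δh: det = (-50)·(-210) − (-370)·(-325) = -109750.
∂h/∂x = [(+5.66)·(-210) − (+6.89)·(-325)] / -109750 = -0.009573
∂h/∂y = [(-50)·(+6.89) − (-370)·(+5.66)] / -109750 = -0.01594
Head at (593999, 5737054) = 244.77 + (-0.009573)·(-70) + (-0.01594)·(-240) = 249.27 m.
That is higher than the 244.77 m at OW-A, so the point is upgradient.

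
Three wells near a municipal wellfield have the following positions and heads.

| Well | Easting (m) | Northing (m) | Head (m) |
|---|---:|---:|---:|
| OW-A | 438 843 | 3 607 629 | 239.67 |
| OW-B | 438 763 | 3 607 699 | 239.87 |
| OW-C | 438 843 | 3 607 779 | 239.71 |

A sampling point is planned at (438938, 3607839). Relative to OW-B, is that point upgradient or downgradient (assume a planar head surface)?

downgradient

Three-point gradient (reference OW-A): Δ to OW-B = (-80, 70, +0.20), Δ to OW-C = (0, 150, +0.04).
∂h/∂x = -0.002267, ∂h/∂y = +0.0002667 (det = -12000).
Head at (438938, 3607839) = 239.67 + (-0.002267)·(95) + (+0.0002667)·(210) = 239.51 m.
That is lower than the 239.87 m at OW-B, so the point is downgradient.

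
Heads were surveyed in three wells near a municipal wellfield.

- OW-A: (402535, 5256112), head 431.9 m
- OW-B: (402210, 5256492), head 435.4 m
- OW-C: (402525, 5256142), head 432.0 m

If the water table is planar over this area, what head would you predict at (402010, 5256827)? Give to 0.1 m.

Three-point gradient (reference OW-A): Δ to OW-B = (-325, 380, +3.5), Δ to OW-C = (-10, 30, +0.1).
∂h/∂x = -0.01126, ∂h/∂y = -0.0004202 (det = -5950).
h(402010, 5256827) = 431.9 + (-0.01126)·(-525) + (-0.0004202)·(715) = 431.9 +5.912 -0.300 = 437.511 m.

437.5 m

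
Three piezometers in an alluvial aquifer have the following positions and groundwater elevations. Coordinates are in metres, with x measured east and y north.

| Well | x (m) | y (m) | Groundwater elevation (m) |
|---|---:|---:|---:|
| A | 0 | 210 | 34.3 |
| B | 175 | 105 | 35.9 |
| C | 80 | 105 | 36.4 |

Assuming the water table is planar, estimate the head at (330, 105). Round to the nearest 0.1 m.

35.1 m

Taking A as reference: B−A = (175, -105, +1.6); C−A = (80, -105, +2.1).
Determinant of the coordinate differences = 175·(-105) − 80·(-105) = -9975.
∂h/∂x = [(+1.6)·(-105) − (+2.1)·(-105)] / -9975 = -0.005263
∂h/∂y = [175·(+2.1) − 80·(+1.6)] / -9975 = -0.02401
h(330, 105) = 34.3 + (-0.005263)·(330) + (-0.02401)·(-105) = 34.3 -1.737 +2.521 = 35.084 m.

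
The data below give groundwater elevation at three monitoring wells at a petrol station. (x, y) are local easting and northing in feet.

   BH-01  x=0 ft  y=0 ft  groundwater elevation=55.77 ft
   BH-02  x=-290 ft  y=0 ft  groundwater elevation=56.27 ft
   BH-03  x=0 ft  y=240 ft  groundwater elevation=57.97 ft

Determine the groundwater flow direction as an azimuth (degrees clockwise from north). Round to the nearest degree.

169°

∂h/∂x = (56.27 − 55.77) / (-290 − 0) = -0.001724
∂h/∂y = (57.97 − 55.77) / (240 − 0) = +0.009167
Flow direction (−∇h) has components (+0.001724 E, -0.009167 N).
Azimuth = atan2(E, N) = atan2(+0.001724, -0.009167) = 169.3° ≈ 169°.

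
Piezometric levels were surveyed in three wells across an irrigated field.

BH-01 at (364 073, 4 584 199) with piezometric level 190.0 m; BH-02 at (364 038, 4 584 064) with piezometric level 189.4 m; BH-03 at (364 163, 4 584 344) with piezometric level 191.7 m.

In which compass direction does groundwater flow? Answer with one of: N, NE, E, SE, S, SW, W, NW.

W

Three-point gradient (reference BH-01): Δ to BH-02 = (-35, -135, -0.6), Δ to BH-03 = (90, 145, +1.7).
∂h/∂x = +0.02014, ∂h/∂y = -0.0007774 (det = 7075).
Flow = −∇h = (-0.02014 east, +0.0007774 north), which points west.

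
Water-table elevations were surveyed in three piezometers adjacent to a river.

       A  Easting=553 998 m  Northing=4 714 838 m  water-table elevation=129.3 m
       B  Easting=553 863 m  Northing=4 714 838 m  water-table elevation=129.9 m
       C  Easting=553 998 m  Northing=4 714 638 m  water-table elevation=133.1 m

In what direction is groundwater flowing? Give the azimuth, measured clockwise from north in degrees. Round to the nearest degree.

∂h/∂x = (129.9 − 129.3) / (553863 − 553998) = -0.004444
∂h/∂y = (133.1 − 129.3) / (4714638 − 4714838) = -0.01900
Flow direction (−∇h) has components (+0.004444 E, +0.01900 N).
Azimuth = atan2(E, N) = atan2(+0.004444, +0.01900) = 13.2° ≈ 013°.

013°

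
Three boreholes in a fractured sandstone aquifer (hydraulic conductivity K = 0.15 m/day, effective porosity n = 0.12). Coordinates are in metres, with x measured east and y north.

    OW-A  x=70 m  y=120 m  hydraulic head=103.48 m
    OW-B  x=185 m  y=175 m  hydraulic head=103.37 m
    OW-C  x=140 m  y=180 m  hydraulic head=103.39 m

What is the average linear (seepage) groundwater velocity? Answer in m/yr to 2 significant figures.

Taking OW-A as reference: OW-B−OW-A = (115, 55, -0.11); OW-C−OW-A = (70, 60, -0.09).
Solve a·Δx + b·Δy = Δh: det = 115·60 − 70·55 = 3050.
∂h/∂x = [(-0.11)·60 − (-0.09)·55] / 3050 = -0.0005410
∂h/∂y = [115·(-0.09) − 70·(-0.11)] / 3050 = -0.0008689
|∇h| = √(-0.0005410² + -0.0008689²) = 0.001024
Seepage velocity v = K·i/n = 0.15 × 0.001024 / 0.12 = 0.00128 m/day = 0.4675 m/yr.

0.47 m/yr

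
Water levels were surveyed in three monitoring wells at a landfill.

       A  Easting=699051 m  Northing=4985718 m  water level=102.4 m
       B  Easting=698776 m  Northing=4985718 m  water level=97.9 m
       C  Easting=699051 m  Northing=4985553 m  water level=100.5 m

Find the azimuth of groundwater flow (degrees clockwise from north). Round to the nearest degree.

∂h/∂x = (97.9 − 102.4) / (698776 − 699051) = +0.01636
∂h/∂y = (100.5 − 102.4) / (4985553 − 4985718) = +0.01152
Flow direction (−∇h) has components (-0.01636 E, -0.01152 N).
Azimuth = atan2(E, N) = atan2(-0.01636, -0.01152) = 234.9° ≈ 235°.

235°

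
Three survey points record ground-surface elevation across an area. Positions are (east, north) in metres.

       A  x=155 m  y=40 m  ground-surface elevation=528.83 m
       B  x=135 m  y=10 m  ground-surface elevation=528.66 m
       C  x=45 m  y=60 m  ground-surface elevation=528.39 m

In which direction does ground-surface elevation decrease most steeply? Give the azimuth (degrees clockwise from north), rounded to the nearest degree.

Three-point gradient (reference A): Δ to B = (-20, -30, -0.17), Δ to C = (-110, 20, -0.44).
∂z/∂x = +0.004486, ∂z/∂y = +0.002676 (det = -3700).
Steepest decrease is along −∇f: components (-0.004486 E, -0.002676 N).
Azimuth = atan2(-0.004486, -0.002676) = 239.2° ≈ 239°.

239°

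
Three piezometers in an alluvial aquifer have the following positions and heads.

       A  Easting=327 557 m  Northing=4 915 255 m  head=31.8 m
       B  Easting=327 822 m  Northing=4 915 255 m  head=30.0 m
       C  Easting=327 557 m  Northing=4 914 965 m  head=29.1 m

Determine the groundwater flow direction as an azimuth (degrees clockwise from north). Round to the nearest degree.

∂h/∂x = (30.0 − 31.8) / (327822 − 327557) = -0.006792
∂h/∂y = (29.1 − 31.8) / (4914965 − 4915255) = +0.009310
Flow direction (−∇h) has components (+0.006792 E, -0.009310 N).
Azimuth = atan2(E, N) = atan2(+0.006792, -0.009310) = 143.9° ≈ 144°.

144°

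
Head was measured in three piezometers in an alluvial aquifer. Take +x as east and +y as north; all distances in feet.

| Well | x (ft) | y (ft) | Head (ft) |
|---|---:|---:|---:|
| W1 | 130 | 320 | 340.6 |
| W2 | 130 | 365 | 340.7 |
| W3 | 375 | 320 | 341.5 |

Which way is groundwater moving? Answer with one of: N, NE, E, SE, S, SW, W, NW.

With h = a·x + b·y + c and W1 as origin, the differences give:
  0·a + 45·b = +0.1
  245·a + 0·b = +0.9
Eliminate b (×0 and ×45, subtract): -11025·a = -40.50 → a = ∂h/∂x = +0.003673
Back-substitute: b = ∂h/∂y = +0.002222.
Flow = −∇h = (-0.003673 east, -0.002222 north), which points southwest.

SW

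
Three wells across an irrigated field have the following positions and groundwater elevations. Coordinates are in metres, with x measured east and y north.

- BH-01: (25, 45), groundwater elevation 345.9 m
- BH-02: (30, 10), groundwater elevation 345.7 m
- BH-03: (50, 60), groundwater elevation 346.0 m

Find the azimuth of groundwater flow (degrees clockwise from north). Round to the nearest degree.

Three-point gradient (reference BH-01): Δ to BH-02 = (5, -35, -0.2), Δ to BH-03 = (25, 15, +0.1).
∂h/∂x = +0.0005263, ∂h/∂y = +0.005789 (det = 950).
Flow direction (−∇h) has components (-0.0005263 E, -0.005789 N).
Azimuth = atan2(E, N) = atan2(-0.0005263, -0.005789) = 185.2° ≈ 185°.

185°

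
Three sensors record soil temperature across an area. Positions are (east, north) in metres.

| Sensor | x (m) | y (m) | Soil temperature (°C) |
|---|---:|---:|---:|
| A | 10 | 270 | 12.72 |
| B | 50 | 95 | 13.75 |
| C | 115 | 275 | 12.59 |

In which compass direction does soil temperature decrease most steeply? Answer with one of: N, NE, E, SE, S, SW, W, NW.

Differences from A: to B (Δx, Δy, Δh) = (40, -175, +1.03); to C = (105, 5, -0.13).
Solve a·Δx + b·Δy = ΔT: det = 40·5 − 105·(-175) = 18575.
∂T/∂x = [(+1.03)·5 − (-0.13)·(-175)] / 18575 = -0.0009475
∂T/∂y = [40·(-0.13) − 105·(+1.03)] / 18575 = -0.006102
Steepest decrease is along −∇f = (+0.0009475 E, +0.006102 N) → north.

N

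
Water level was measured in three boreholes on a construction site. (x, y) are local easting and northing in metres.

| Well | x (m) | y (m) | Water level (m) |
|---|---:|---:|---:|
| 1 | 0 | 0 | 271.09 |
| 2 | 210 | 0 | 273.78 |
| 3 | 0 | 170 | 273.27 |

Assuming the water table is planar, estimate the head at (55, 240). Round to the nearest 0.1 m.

∂h/∂x = (273.78 − 271.09) / (210 − 0) = +0.01281
∂h/∂y = (273.27 − 271.09) / (170 − 0) = +0.01282
h(55, 240) = 271.09 + (+0.01281)·(55) + (+0.01282)·(240) = 271.09 +0.705 +3.078 = 274.872 m.

274.9 m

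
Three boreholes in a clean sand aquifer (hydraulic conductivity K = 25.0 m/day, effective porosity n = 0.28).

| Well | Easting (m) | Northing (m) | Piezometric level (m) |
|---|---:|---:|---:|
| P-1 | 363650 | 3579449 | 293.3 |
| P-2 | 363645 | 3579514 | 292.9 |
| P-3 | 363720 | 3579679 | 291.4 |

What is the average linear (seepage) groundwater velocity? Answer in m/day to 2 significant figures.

Three-point gradient (reference P-1): Δ to P-2 = (-5, 65, -0.4), Δ to P-3 = (70, 230, -1.9).
∂h/∂x = -0.005526, ∂h/∂y = -0.006579 (det = -5700).
|∇h| = √(-0.005526² + -0.006579²) = 0.008592
Seepage velocity v = K·i/n = 25.0 × 0.008592 / 0.28 = 0.7671 m/day.

0.77 m/day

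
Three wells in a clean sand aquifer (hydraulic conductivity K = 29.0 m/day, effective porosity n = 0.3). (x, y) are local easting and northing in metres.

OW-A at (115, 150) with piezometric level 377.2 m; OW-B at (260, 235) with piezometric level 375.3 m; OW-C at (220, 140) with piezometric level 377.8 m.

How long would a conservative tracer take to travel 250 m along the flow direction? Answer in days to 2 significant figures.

Taking OW-A as reference: OW-B−OW-A = (145, 85, -1.9); OW-C−OW-A = (105, -10, +0.6).
Determinant of the coordinate differences = 145·(-10) − 105·85 = -10375.
∂h/∂x = [(-1.9)·(-10) − (+0.6)·85] / -10375 = +0.003084
∂h/∂y = [145·(+0.6) − 105·(-1.9)] / -10375 = -0.02761
|∇h| = √(0.003084² + -0.02761²) = 0.02778
Seepage velocity v = K·i/n = 29.0 × 0.02778 / 0.3 = 2.685 m/day.
t = 250 / 2.685 = 93.11 days.

93 days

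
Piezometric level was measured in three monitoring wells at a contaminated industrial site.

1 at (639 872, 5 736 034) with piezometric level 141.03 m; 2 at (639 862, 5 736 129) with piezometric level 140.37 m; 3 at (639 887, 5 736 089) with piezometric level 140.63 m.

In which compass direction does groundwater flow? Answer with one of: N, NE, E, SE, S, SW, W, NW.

N

With h = a·x + b·y + c and 1 as origin, the differences give:
  (-10)·a + 95·b = -0.66
  15·a + 55·b = -0.40
Eliminate b (×55 and ×95, subtract): -1975·a = 1.700 → a = ∂h/∂x = -0.0008608
Back-substitute: b = ∂h/∂y = -0.007038.
Flow = −∇h = (+0.0008608 east, +0.007038 north), which points north.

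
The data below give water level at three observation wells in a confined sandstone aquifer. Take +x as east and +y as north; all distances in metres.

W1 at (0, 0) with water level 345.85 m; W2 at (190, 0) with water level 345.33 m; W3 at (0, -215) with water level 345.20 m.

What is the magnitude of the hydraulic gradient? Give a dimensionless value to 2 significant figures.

0.0041

∂h/∂x = (345.33 − 345.85) / (190 − 0) = -0.002737
∂h/∂y = (345.20 − 345.85) / (-215 − 0) = +0.003023
|∇h| = √(-0.002737² + 0.003023²) = 0.004078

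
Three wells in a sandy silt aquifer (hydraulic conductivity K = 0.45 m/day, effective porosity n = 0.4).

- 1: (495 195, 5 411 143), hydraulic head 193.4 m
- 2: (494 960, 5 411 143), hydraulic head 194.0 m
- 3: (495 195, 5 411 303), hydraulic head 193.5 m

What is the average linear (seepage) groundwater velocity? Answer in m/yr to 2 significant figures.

1.1 m/yr

∂h/∂x = (194.0 − 193.4) / (494960 − 495195) = -0.002553
∂h/∂y = (193.5 − 193.4) / (5411303 − 5411143) = +0.0006250
|∇h| = √(-0.002553² + 0.0006250²) = 0.002628
Seepage velocity v = K·i/n = 0.45 × 0.002628 / 0.4 = 0.002956 m/day = 1.08 m/yr.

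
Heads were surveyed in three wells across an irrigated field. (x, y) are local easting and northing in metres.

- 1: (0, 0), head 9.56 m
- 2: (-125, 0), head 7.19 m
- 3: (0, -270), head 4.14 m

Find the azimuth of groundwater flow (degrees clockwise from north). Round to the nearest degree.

223°

∂h/∂x = (7.19 − 9.56) / (-125 − 0) = +0.01896
∂h/∂y = (4.14 − 9.56) / (-270 − 0) = +0.02007
Flow direction (−∇h) has components (-0.01896 E, -0.02007 N).
Azimuth = atan2(E, N) = atan2(-0.01896, -0.02007) = 223.4° ≈ 223°.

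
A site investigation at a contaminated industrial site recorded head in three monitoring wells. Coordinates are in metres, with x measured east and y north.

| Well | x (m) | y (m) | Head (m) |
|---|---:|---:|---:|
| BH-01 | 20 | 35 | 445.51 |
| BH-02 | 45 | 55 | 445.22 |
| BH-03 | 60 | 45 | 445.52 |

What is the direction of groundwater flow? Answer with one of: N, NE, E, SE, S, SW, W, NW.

N

With h = a·x + b·y + c and BH-01 as origin, the differences give:
  25·a + 20·b = -0.29
  40·a + 10·b = +0.01
Eliminate b (×10 and ×20, subtract): -550·a = -3.100 → a = ∂h/∂x = +0.005636
Back-substitute: b = ∂h/∂y = -0.02155.
Flow = −∇h = (-0.005636 east, +0.02155 north), which points north.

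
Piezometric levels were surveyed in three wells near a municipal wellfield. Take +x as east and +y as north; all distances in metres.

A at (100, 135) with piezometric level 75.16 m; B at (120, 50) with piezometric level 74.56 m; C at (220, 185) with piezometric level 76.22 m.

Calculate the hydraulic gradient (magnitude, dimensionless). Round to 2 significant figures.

Differences from A: to B (Δx, Δy, Δh) = (20, -85, -0.60); to C = (120, 50, +1.06).
Determinant of the coordinate differences = 20·50 − 120·(-85) = 11200.
∂h/∂x = [(-0.60)·50 − (+1.06)·(-85)] / 11200 = +0.005366
∂h/∂y = [20·(+1.06) − 120·(-0.60)] / 11200 = +0.008321
|∇h| = √(0.005366² + 0.008321²) = 0.009901

0.0099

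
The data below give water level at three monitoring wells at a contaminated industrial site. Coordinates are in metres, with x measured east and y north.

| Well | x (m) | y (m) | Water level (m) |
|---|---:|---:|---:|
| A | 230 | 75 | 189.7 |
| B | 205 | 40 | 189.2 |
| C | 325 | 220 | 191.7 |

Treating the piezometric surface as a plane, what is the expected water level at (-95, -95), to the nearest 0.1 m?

185.6 m

Three-point gradient (reference A): Δ to B = (-25, -35, -0.5), Δ to C = (95, 145, +2.0).
∂h/∂x = +0.008333, ∂h/∂y = +0.008333 (det = -300).
h(-95, -95) = 189.7 + (+0.008333)·(-325) + (+0.008333)·(-170) = 189.7 -2.708 -1.417 = 185.575 m.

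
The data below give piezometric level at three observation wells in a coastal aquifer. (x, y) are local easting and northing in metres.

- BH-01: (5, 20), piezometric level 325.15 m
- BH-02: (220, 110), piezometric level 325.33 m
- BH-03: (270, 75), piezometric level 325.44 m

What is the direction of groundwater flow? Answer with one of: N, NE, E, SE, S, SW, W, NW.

NW

Taking BH-01 as reference: BH-02−BH-01 = (215, 90, +0.18); BH-03−BH-01 = (265, 55, +0.29).
Determinant of the coordinate differences = 215·55 − 265·90 = -12025.
∂h/∂x = [(+0.18)·55 − (+0.29)·90] / -12025 = +0.001347
∂h/∂y = [215·(+0.29) − 265·(+0.18)] / -12025 = -0.001218
Flow = −∇h = (-0.001347 east, +0.001218 north), which points northwest.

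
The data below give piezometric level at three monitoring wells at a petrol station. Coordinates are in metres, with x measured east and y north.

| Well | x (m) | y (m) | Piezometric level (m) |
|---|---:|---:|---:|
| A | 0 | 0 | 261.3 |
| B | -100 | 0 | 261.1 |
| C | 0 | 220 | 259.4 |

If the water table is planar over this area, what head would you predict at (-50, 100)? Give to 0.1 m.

∂h/∂x = (261.1 − 261.3) / (-100 − 0) = +0.002000
∂h/∂y = (259.4 − 261.3) / (220 − 0) = -0.008636
h(-50, 100) = 261.3 + (+0.002000)·(-50) + (-0.008636)·(100) = 261.3 -0.100 -0.864 = 260.336 m.

260.3 m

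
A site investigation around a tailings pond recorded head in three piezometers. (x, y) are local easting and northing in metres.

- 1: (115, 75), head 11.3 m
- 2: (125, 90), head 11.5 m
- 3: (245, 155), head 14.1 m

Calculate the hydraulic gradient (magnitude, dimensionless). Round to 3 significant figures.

0.0227

Differences from 1: to 2 (Δx, Δy, Δh) = (10, 15, +0.2); to 3 = (130, 80, +2.8).
Solve a·Δx + b·Δy = Δh: det = 10·80 − 130·15 = -1150.
∂h/∂x = [(+0.2)·80 − (+2.8)·15] / -1150 = +0.02261
∂h/∂y = [10·(+2.8) − 130·(+0.2)] / -1150 = -0.001739
|∇h| = √(0.02261² + -0.001739²) = 0.02268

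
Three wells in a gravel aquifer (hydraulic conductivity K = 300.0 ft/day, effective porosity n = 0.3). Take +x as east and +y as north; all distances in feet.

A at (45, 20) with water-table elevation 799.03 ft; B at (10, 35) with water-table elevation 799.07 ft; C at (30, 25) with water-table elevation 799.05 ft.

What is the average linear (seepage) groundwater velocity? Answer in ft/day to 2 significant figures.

2.8 ft/day

Differences from A: to B (Δx, Δy, Δh) = (-35, 15, +0.04); to C = (-15, 5, +0.02).
Solve a·Δx + b·Δy = Δh: det = (-35)·5 − (-15)·15 = 50.
∂h/∂x = [(+0.04)·5 − (+0.02)·15] / 50 = -0.002000
∂h/∂y = [(-35)·(+0.02) − (-15)·(+0.04)] / 50 = -0.002000
|∇h| = √(-0.002000² + -0.002000²) = 0.002828
Seepage velocity v = K·i/n = 300.0 × 0.002828 / 0.3 = 2.828 ft/day.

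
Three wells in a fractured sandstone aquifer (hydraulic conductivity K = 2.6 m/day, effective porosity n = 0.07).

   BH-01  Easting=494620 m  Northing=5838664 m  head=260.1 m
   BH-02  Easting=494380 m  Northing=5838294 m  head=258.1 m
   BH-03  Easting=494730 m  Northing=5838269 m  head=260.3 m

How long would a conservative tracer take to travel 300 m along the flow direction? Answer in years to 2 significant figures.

Three-point gradient (reference BH-01): Δ to BH-02 = (-240, -370, -2.0), Δ to BH-03 = (110, -395, +0.2).
∂h/∂x = +0.006376, ∂h/∂y = +0.001269 (det = 135500).
|∇h| = √(0.006376² + 0.001269²) = 0.006501
Seepage velocity v = K·i/n = 2.6 × 0.006501 / 0.07 = 0.2415 m/day.
t = 300 / 0.2415 = 1242 days = 3.4 years.

3.4 years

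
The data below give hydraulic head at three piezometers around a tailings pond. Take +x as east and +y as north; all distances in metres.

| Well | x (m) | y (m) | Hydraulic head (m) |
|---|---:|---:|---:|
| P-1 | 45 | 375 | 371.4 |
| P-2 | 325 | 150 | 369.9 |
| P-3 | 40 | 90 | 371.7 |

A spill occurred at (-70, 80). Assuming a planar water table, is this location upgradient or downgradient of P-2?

Taking P-1 as reference: P-2−P-1 = (280, -225, -1.5); P-3−P-1 = (-5, -285, +0.3).
Determinant of the coordinate differences = 280·(-285) − (-5)·(-225) = -80925.
∂h/∂x = [(-1.5)·(-285) − (+0.3)·(-225)] / -80925 = -0.006117
∂h/∂y = [280·(+0.3) − (-5)·(-1.5)] / -80925 = -0.0009453
Head at (-70, 80) = 371.4 + (-0.006117)·(-115) + (-0.0009453)·(-295) = 372.38 m.
That is higher than the 369.9 m at P-2, so the point is upgradient.

upgradient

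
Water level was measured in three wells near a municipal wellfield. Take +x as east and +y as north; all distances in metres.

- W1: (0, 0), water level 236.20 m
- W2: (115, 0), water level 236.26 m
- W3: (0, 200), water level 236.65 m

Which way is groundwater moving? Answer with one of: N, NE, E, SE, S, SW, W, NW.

∂h/∂x = (236.26 − 236.20) / (115 − 0) = +0.0005217
∂h/∂y = (236.65 − 236.20) / (200 − 0) = +0.002250
Flow = −∇h = (-0.0005217 east, -0.002250 north), which points south.

S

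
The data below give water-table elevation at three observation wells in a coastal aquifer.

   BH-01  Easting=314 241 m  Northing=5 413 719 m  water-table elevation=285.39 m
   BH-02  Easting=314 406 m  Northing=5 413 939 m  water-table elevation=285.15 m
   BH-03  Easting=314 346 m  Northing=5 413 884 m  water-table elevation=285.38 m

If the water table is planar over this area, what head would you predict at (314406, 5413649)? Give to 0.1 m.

283.5 m

Differences from BH-01: to BH-02 (Δx, Δy, Δh) = (165, 220, -0.24); to BH-03 = (105, 165, -0.01).
Determinant of the coordinate differences = 165·165 − 105·220 = 4125.
∂h/∂x = [(-0.24)·165 − (-0.01)·220] / 4125 = -0.009067
∂h/∂y = [165·(-0.01) − 105·(-0.24)] / 4125 = +0.005709
h(314406, 5413649) = 285.39 + (-0.009067)·(165) + (+0.005709)·(-70) = 285.39 -1.496 -0.400 = 283.494 m.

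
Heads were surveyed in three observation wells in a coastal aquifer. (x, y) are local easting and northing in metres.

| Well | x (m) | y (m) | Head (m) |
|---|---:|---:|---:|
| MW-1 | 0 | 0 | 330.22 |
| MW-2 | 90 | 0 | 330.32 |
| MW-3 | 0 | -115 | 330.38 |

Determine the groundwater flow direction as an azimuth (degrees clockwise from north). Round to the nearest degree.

321°

∂h/∂x = (330.32 − 330.22) / (90 − 0) = +0.001111
∂h/∂y = (330.38 − 330.22) / (-115 − 0) = -0.001391
Flow direction (−∇h) has components (-0.001111 E, +0.001391 N).
Azimuth = atan2(E, N) = atan2(-0.001111, +0.001391) = 321.4° ≈ 321°.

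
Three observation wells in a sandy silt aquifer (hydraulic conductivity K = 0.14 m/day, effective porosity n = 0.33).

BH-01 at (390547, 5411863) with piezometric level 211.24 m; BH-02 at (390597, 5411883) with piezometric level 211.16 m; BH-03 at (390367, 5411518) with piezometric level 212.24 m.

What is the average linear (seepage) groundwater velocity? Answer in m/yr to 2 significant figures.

0.41 m/yr

Differences from BH-01: to BH-02 (Δx, Δy, Δh) = (50, 20, -0.08); to BH-03 = (-180, -345, +1.00).
Solve a·Δx + b·Δy = Δh: det = 50·(-345) − (-180)·20 = -13650.
∂h/∂x = [(-0.08)·(-345) − (+1.00)·20] / -13650 = -0.0005568
∂h/∂y = [50·(+1.00) − (-180)·(-0.08)] / -13650 = -0.002608
|∇h| = √(-0.0005568² + -0.002608²) = 0.002667
Seepage velocity v = K·i/n = 0.14 × 0.002667 / 0.33 = 0.001131 m/day = 0.4131 m/yr.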